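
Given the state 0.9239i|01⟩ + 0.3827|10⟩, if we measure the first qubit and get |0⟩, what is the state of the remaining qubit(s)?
i|1⟩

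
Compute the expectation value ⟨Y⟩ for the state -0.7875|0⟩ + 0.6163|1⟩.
0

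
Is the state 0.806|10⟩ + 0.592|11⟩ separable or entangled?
Separable

Writing the state as a|00⟩ + b|01⟩ + c|10⟩ + d|11⟩, it is a product state iff ad − bc = 0.
Here (a, b, c, d) = (0, 0, 0.806, 0.592): ad − bc = (0)(0.592) − (0)(0.806) = 0, so the state is separable.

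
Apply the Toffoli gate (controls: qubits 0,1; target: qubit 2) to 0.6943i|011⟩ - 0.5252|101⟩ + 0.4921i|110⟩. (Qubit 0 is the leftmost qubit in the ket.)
0.6943i|011⟩ - 0.5252|101⟩ + 0.4921i|111⟩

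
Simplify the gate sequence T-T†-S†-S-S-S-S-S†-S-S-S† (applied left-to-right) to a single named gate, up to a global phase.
S†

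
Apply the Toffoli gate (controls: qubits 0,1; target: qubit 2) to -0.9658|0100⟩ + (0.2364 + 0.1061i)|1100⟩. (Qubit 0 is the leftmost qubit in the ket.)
-0.9658|0100⟩ + (0.2364 + 0.1061i)|1110⟩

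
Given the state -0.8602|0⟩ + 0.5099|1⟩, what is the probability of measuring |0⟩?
0.7399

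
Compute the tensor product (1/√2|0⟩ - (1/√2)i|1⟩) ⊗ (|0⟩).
1/√2|00⟩ - (1/√2)i|10⟩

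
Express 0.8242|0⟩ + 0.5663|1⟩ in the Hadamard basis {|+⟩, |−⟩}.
0.9832|+⟩ + 0.1824|−⟩

With |ψ⟩ = α|0⟩ + β|1⟩, the Hadamard-basis coefficients are ⟨+|ψ⟩ = (α + β)/√2 and ⟨−|ψ⟩ = (α − β)/√2.
Here α = 0.8242, β = 0.5663: (α + β)/√2 = 0.9832, (α − β)/√2 = 0.1824.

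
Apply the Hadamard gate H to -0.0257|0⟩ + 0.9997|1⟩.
0.6887|0⟩ - 0.7251|1⟩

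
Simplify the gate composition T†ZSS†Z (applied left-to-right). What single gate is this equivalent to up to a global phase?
T†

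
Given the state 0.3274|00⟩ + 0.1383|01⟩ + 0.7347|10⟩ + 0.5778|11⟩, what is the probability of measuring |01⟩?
0.01913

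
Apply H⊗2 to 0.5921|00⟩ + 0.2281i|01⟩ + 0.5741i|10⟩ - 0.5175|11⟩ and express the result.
(0.0373 + 0.4011i)|00⟩ + (0.5548 + 0.173i)|01⟩ + (0.5548 - 0.173i)|10⟩ + (0.0373 - 0.4011i)|11⟩

H⊗2 gives amp(|y⟩) = (1/2) Σ_x (−1)^(x·y) amp(|x⟩), where x·y is the number of positions in which both x and y have a 1.
|00⟩: (0.5921 + 0.2281i + 0.5741i - 0.5175)/2 = (0.0373 + 0.4011i)
|01⟩: (0.5921 - 0.2281i + 0.5741i + 0.5175)/2 = (0.5548 + 0.173i)
|10⟩: (0.5921 + 0.2281i - 0.5741i + 0.5175)/2 = (0.5548 - 0.173i)
|11⟩: (0.5921 - 0.2281i - 0.5741i - 0.5175)/2 = (0.0373 - 0.4011i)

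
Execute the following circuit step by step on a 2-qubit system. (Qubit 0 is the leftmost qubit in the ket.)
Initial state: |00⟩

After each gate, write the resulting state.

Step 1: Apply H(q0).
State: 1/√2|00⟩ + 1/√2|10⟩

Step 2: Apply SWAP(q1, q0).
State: 1/√2|00⟩ + 1/√2|01⟩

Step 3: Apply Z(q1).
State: 1/√2|00⟩ - 1/√2|01⟩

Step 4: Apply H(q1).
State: |01⟩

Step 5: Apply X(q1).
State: |00⟩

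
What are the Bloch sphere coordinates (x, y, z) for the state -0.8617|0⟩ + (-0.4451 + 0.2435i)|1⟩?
(0.7671, -0.4196, 0.4851)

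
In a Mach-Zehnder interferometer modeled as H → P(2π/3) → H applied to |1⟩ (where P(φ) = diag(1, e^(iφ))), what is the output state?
(0.75 - 0.433i)|0⟩ + (0.25 + 0.433i)|1⟩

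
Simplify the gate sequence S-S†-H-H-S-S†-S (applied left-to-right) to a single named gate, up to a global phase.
S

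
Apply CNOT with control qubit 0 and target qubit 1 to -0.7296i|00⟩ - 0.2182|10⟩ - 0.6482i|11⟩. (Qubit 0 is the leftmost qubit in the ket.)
-0.7296i|00⟩ - 0.6482i|10⟩ - 0.2182|11⟩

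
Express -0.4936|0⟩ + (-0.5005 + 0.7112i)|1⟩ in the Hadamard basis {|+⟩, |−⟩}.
(-0.7029 + 0.5029i)|+⟩ + (0.004879 - 0.5029i)|−⟩

With |ψ⟩ = α|0⟩ + β|1⟩, the Hadamard-basis coefficients are ⟨+|ψ⟩ = (α + β)/√2 and ⟨−|ψ⟩ = (α − β)/√2.
Here α = -0.4936, β = (-0.5005 + 0.7112i): (α + β)/√2 = (-0.7029 + 0.5029i), (α − β)/√2 = (0.004879 - 0.5029i).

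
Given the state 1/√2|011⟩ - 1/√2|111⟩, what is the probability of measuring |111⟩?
1/2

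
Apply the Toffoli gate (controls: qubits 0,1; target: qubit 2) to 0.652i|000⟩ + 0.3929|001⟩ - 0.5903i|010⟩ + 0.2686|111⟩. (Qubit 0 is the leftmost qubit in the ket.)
0.652i|000⟩ + 0.3929|001⟩ - 0.5903i|010⟩ + 0.2686|110⟩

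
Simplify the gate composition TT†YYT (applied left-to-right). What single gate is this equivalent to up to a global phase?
T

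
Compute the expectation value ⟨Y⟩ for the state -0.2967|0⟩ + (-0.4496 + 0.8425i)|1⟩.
-0.4999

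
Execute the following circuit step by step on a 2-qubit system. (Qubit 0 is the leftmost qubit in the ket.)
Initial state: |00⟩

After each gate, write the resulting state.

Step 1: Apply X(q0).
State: |10⟩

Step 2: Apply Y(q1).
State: i|11⟩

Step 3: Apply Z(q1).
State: -i|11⟩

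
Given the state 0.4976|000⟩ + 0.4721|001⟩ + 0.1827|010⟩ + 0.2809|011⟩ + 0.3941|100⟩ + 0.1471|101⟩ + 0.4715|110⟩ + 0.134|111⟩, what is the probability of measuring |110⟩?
0.2223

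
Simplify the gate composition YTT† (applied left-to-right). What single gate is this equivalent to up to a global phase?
Y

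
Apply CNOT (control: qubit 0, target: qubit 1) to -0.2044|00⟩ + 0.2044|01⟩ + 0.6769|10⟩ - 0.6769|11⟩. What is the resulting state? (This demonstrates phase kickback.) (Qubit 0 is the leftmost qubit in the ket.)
-0.2044|00⟩ + 0.2044|01⟩ - 0.6769|10⟩ + 0.6769|11⟩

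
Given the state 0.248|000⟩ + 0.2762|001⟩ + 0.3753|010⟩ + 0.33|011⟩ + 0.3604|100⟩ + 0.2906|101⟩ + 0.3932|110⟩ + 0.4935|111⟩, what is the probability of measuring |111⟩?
0.2435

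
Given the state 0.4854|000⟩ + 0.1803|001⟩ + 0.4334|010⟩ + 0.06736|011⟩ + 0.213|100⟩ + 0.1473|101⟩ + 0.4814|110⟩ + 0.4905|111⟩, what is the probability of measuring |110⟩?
0.2317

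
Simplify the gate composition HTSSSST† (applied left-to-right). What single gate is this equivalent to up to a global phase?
H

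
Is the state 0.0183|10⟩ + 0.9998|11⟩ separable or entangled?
Separable

Writing the state as a|00⟩ + b|01⟩ + c|10⟩ + d|11⟩, it is a product state iff ad − bc = 0.
Here (a, b, c, d) = (0, 0, 0.0183, 0.9998): ad − bc = (0)(0.9998) − (0)(0.0183) = 0, so the state is separable.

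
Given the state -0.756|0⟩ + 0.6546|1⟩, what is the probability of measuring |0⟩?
0.5715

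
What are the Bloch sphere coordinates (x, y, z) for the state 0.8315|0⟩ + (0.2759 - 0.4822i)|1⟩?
(0.4588, -0.8019, 0.3828)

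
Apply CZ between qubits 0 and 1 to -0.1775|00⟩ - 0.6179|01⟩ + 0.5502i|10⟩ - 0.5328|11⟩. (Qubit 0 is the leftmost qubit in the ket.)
-0.1775|00⟩ - 0.6179|01⟩ + 0.5502i|10⟩ + 0.5328|11⟩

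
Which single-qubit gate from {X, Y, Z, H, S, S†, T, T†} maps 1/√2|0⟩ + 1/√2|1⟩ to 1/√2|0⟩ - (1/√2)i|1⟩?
S†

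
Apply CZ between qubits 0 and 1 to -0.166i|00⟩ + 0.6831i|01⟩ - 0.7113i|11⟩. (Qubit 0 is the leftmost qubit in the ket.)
-0.166i|00⟩ + 0.6831i|01⟩ + 0.7113i|11⟩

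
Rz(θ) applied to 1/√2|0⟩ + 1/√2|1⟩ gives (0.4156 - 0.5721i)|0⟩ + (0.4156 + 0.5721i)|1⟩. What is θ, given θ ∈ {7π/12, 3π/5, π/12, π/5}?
3π/5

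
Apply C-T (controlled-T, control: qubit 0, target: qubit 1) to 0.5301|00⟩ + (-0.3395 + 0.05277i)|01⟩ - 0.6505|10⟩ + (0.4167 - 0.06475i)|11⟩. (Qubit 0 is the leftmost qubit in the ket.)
0.5301|00⟩ + (-0.3395 + 0.05277i)|01⟩ - 0.6505|10⟩ + (0.3404 + 0.2489i)|11⟩

C-T leaves the control-|0⟩ kets |00⟩, |01⟩ unchanged and applies T to qubit 1 on the control-|1⟩ pair (|10⟩, |11⟩).
T = [[1, 0], [0, (1/√2 + (1/√2)i)]].
With a = amp(|10⟩) = -0.6505 and b = amp(|11⟩) = (0.4167 - 0.06475i):
new amp(|10⟩) = (1)·a = -0.6505
new amp(|11⟩) = (1/√2 + (1/√2)i)·b = (0.3404 + 0.2489i)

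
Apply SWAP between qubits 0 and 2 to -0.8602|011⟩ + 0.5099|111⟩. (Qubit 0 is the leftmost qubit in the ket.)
-0.8602|110⟩ + 0.5099|111⟩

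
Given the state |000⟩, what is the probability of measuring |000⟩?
1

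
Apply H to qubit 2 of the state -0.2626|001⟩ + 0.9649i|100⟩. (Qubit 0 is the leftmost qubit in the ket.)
-0.1857|000⟩ + 0.1857|001⟩ + 0.6823i|100⟩ + 0.6823i|101⟩

H on qubit 2 mixes each pair of kets that differ only in qubit 2: amplitudes (a, b) of (|…0…⟩, |…1…⟩) become ((a + b)/√2, (a − b)/√2). Kets absent from the input have amplitude 0.
(|000⟩, |001⟩): (a, b) = (0, -0.2626) → (-0.1857, 0.1857)
(|100⟩, |101⟩): (a, b) = (0.9649i, 0) → (0.6823i, 0.6823i)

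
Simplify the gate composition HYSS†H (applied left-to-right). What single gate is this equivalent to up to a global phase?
Y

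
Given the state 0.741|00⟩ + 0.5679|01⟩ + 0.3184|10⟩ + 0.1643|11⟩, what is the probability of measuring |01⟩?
0.3225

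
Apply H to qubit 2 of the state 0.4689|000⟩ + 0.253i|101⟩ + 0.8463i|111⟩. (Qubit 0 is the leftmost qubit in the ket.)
0.3316|000⟩ + 0.3316|001⟩ + 0.1789i|100⟩ - 0.1789i|101⟩ + 0.5984i|110⟩ - 0.5984i|111⟩

H on qubit 2 mixes each pair of kets that differ only in qubit 2: amplitudes (a, b) of (|…0…⟩, |…1…⟩) become ((a + b)/√2, (a − b)/√2). Kets absent from the input have amplitude 0.
(|000⟩, |001⟩): (a, b) = (0.4689, 0) → (0.3316, 0.3316)
(|100⟩, |101⟩): (a, b) = (0, 0.253i) → (0.1789i, -0.1789i)
(|110⟩, |111⟩): (a, b) = (0, 0.8463i) → (0.5984i, -0.5984i)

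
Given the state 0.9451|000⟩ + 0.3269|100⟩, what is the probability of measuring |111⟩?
0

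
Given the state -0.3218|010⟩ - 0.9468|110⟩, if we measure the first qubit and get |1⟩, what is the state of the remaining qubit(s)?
-|10⟩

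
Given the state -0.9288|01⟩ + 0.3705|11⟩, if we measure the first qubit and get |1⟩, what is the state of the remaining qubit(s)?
|1⟩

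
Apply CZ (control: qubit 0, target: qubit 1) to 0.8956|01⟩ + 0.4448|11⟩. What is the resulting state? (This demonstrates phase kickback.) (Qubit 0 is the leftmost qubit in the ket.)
0.8956|01⟩ - 0.4448|11⟩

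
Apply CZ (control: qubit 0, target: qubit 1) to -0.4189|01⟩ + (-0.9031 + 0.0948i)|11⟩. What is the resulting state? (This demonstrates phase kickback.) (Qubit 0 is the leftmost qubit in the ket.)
-0.4189|01⟩ + (0.9031 - 0.0948i)|11⟩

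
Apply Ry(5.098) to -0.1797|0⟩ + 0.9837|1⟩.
-0.4003|0⟩ - 0.9163|1⟩

Ry(5.098) = [[cos(θ/2), −sin(θ/2)], [sin(θ/2), cos(θ/2)]]; θ = 5.098, cos(θ/2) ≈ -0.829495, sin(θ/2) ≈ 0.558513.
With a = amp(|0⟩) = -0.1797 and b = amp(|1⟩) = 0.9837:
new amp(|0⟩) = (-0.829495)·a + (-0.558513)·b = -0.4003
new amp(|1⟩) = (0.558513)·a + (-0.829495)·b = -0.9163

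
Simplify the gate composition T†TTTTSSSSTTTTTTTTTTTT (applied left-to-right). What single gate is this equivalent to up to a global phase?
T†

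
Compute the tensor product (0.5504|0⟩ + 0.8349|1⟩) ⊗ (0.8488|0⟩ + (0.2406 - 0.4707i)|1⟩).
0.4672|00⟩ + (0.1324 - 0.2591i)|01⟩ + 0.7087|10⟩ + (0.2009 - 0.393i)|11⟩

amp(|b₁b₂…⟩) = product of the factor amplitudes for bits b₁, b₂, …; only kets whose every factor amplitude is nonzero survive.
|00⟩: (0.5504)(0.8488) = 0.4672
|01⟩: (0.5504)(0.2406 - 0.4707i) = (0.1324 - 0.2591i)
|10⟩: (0.8349)(0.8488) = 0.7087
|11⟩: (0.8349)(0.2406 - 0.4707i) = (0.2009 - 0.393i)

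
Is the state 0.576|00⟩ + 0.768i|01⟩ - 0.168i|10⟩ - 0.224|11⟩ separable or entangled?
Entangled

Writing the state as a|00⟩ + b|01⟩ + c|10⟩ + d|11⟩, it is a product state iff ad − bc = 0.
Here (a, b, c, d) = (0.576, 0.768i, -0.168i, -0.224): ad − bc = (0.576)(-0.224) − (0.768i)(-0.168i) = -0.258 ≠ 0, so the state is entangled.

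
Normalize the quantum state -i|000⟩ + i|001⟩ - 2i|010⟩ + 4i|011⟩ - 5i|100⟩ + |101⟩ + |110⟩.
-0.1429i|000⟩ + 0.1429i|001⟩ - 0.2857i|010⟩ + 0.5714i|011⟩ - 0.7143i|100⟩ + 0.1429|101⟩ + 0.1429|110⟩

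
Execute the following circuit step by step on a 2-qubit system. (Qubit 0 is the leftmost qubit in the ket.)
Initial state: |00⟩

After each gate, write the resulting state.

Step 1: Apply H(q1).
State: 1/√2|00⟩ + 1/√2|01⟩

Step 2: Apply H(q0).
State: 1/2|00⟩ + 1/2|01⟩ + 1/2|10⟩ + 1/2|11⟩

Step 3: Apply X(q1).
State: 1/2|00⟩ + 1/2|01⟩ + 1/2|10⟩ + 1/2|11⟩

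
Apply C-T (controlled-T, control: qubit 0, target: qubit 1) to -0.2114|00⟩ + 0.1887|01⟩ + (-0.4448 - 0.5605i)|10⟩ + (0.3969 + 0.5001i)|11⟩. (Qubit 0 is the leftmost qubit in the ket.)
-0.2114|00⟩ + 0.1887|01⟩ + (-0.4448 - 0.5605i)|10⟩ + (-0.07297 + 0.6343i)|11⟩

C-T leaves the control-|0⟩ kets |00⟩, |01⟩ unchanged and applies T to qubit 1 on the control-|1⟩ pair (|10⟩, |11⟩).
T = [[1, 0], [0, (1/√2 + (1/√2)i)]].
With a = amp(|10⟩) = (-0.4448 - 0.5605i) and b = amp(|11⟩) = (0.3969 + 0.5001i):
new amp(|10⟩) = (1)·a = (-0.4448 - 0.5605i)
new amp(|11⟩) = (1/√2 + (1/√2)i)·b = (-0.07297 + 0.6343i)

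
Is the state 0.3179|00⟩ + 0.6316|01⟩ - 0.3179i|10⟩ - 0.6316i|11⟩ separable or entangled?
Separable

Writing the state as a|00⟩ + b|01⟩ + c|10⟩ + d|11⟩, it is a product state iff ad − bc = 0.
Here (a, b, c, d) = (0.3179, 0.6316, -0.3179i, -0.6316i): ad − bc = (0.3179)(-0.6316i) − (0.6316)(-0.3179i) = 0, so the state is separable.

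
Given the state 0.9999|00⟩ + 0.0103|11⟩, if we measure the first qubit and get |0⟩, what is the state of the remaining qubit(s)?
|0⟩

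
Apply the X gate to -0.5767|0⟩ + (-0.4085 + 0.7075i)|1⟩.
(-0.4085 + 0.7075i)|0⟩ - 0.5767|1⟩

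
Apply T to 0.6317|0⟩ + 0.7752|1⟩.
0.6317|0⟩ + (0.5481 + 0.5481i)|1⟩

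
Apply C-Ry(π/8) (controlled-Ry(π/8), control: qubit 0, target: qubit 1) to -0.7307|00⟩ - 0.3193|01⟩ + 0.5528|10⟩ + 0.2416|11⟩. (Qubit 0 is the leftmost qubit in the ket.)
-0.7307|00⟩ - 0.3193|01⟩ + 0.495|10⟩ + 0.3448|11⟩

C-Ry(π/8) leaves the control-|0⟩ kets |00⟩, |01⟩ unchanged and applies Ry(π/8) to qubit 1 on the control-|1⟩ pair (|10⟩, |11⟩).
Ry(π/8) = [[cos(θ/2), −sin(θ/2)], [sin(θ/2), cos(θ/2)]]; θ = π/8, cos(θ/2) ≈ 0.980785, sin(θ/2) ≈ 0.19509.
With a = amp(|10⟩) = 0.5528 and b = amp(|11⟩) = 0.2416:
new amp(|10⟩) = (0.980785)·a + (-0.19509)·b = 0.495
new amp(|11⟩) = (0.19509)·a + (0.980785)·b = 0.3448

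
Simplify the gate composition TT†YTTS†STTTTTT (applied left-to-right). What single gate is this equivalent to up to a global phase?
Y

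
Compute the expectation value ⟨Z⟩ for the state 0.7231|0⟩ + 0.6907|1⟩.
0.04581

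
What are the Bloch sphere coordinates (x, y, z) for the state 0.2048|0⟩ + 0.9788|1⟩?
(0.4009, 0, -0.9161)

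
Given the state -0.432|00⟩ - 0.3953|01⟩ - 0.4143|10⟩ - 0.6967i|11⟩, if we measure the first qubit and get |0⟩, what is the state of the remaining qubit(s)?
-0.7377|0⟩ - 0.6751|1⟩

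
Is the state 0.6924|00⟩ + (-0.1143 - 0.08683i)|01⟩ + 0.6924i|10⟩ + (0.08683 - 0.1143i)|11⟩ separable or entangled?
Separable

Writing the state as a|00⟩ + b|01⟩ + c|10⟩ + d|11⟩, it is a product state iff ad − bc = 0.
Here (a, b, c, d) = (0.6924, (-0.1143 - 0.08683i), 0.6924i, (0.08683 - 0.1143i)): ad − bc = (0.6924)(0.08683 - 0.1143i) − (-0.1143 - 0.08683i)(0.6924i) = 0, so the state is separable.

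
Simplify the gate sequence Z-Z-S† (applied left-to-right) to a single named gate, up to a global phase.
S†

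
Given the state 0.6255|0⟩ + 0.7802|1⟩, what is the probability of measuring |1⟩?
0.6087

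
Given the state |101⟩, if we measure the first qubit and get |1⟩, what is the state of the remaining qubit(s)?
|01⟩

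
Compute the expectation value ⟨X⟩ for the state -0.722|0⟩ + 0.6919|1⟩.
-0.9991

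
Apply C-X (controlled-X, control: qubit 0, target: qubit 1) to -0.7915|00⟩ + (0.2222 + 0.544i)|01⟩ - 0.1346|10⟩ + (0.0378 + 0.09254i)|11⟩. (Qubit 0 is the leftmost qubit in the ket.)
-0.7915|00⟩ + (0.2222 + 0.544i)|01⟩ + (0.0378 + 0.09254i)|10⟩ - 0.1346|11⟩

C-X leaves the control-|0⟩ kets |00⟩, |01⟩ unchanged and applies X to qubit 1 on the control-|1⟩ pair (|10⟩, |11⟩).
X = [[0, 1], [1, 0]].
With a = amp(|10⟩) = -0.1346 and b = amp(|11⟩) = (0.0378 + 0.09254i):
new amp(|10⟩) = (1)·b = (0.0378 + 0.09254i)
new amp(|11⟩) = (1)·a = -0.1346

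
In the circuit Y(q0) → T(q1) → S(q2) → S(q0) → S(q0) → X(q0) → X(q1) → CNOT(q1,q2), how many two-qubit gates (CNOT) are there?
1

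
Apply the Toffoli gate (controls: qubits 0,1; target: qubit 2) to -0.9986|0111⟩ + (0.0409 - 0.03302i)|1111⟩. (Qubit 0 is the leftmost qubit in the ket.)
-0.9986|0111⟩ + (0.0409 - 0.03302i)|1101⟩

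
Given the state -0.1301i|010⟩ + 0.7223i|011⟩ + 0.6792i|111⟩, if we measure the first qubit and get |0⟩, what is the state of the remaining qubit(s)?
-0.1773i|10⟩ + 0.9842i|11⟩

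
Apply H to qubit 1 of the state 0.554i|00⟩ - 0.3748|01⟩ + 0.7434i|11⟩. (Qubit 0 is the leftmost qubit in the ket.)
(-0.265 + 0.3917i)|00⟩ + (0.265 + 0.3917i)|01⟩ + 0.5257i|10⟩ - 0.5257i|11⟩

H on qubit 1 mixes each pair of kets that differ only in qubit 1: amplitudes (a, b) of (|…0…⟩, |…1…⟩) become ((a + b)/√2, (a − b)/√2). Kets absent from the input have amplitude 0.
(|00⟩, |01⟩): (a, b) = (0.554i, -0.3748) → ((-0.265 + 0.3917i), (0.265 + 0.3917i))
(|10⟩, |11⟩): (a, b) = (0, 0.7434i) → (0.5257i, -0.5257i)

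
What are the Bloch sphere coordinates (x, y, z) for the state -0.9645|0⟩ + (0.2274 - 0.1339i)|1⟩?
(-0.4387, 0.2583, 0.8606)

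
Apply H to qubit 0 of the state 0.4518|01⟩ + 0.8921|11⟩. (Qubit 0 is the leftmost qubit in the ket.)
0.9503|01⟩ - 0.3113|11⟩

H on qubit 0 mixes each pair of kets that differ only in qubit 0: amplitudes (a, b) of (|…0…⟩, |…1…⟩) become ((a + b)/√2, (a − b)/√2). Kets absent from the input have amplitude 0.
(|01⟩, |11⟩): (a, b) = (0.4518, 0.8921) → (0.9503, -0.3113)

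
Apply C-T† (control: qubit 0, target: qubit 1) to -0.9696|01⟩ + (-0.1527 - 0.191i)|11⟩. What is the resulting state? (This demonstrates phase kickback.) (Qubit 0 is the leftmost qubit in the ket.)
-0.9696|01⟩ + (-0.243 - 0.02708i)|11⟩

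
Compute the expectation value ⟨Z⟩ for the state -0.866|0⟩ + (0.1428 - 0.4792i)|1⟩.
0.4999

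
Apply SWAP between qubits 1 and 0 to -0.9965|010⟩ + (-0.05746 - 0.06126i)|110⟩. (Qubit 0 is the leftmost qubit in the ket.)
-0.9965|100⟩ + (-0.05746 - 0.06126i)|110⟩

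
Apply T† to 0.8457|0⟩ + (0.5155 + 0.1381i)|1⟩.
0.8457|0⟩ + (0.4622 - 0.2669i)|1⟩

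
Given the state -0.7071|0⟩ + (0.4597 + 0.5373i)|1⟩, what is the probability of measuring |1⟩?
0.5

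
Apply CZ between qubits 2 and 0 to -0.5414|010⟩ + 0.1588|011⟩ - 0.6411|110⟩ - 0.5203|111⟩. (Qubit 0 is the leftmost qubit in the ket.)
-0.5414|010⟩ + 0.1588|011⟩ - 0.6411|110⟩ + 0.5203|111⟩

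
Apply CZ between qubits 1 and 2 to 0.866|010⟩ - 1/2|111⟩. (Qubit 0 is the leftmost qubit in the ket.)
0.866|010⟩ + 1/2|111⟩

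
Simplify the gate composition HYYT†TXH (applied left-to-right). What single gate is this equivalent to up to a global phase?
Z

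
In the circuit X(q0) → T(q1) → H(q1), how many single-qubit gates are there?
3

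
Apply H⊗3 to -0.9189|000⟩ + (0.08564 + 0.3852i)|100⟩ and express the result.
(-0.2946 + 0.1362i)|000⟩ + (-0.2946 + 0.1362i)|001⟩ + (-0.2946 + 0.1362i)|010⟩ + (-0.2946 + 0.1362i)|011⟩ + (-0.3552 - 0.1362i)|100⟩ + (-0.3552 - 0.1362i)|101⟩ + (-0.3552 - 0.1362i)|110⟩ + (-0.3552 - 0.1362i)|111⟩

H⊗3 gives amp(|y⟩) = (1/2√2) Σ_x (−1)^(x·y) amp(|x⟩), where x·y is the number of positions in which both x and y have a 1.
|000⟩: (-0.9189 + (0.08564 + 0.3852i))/(2√2) = (-0.2946 + 0.1362i)
|001⟩: (-0.9189 + (0.08564 + 0.3852i))/(2√2) = (-0.2946 + 0.1362i)
|010⟩: (-0.9189 + (0.08564 + 0.3852i))/(2√2) = (-0.2946 + 0.1362i)
|011⟩: (-0.9189 + (0.08564 + 0.3852i))/(2√2) = (-0.2946 + 0.1362i)
|100⟩: (-0.9189 - (0.08564 + 0.3852i))/(2√2) = (-0.3552 - 0.1362i)
|101⟩: (-0.9189 - (0.08564 + 0.3852i))/(2√2) = (-0.3552 - 0.1362i)
|110⟩: (-0.9189 - (0.08564 + 0.3852i))/(2√2) = (-0.3552 - 0.1362i)
|111⟩: (-0.9189 - (0.08564 + 0.3852i))/(2√2) = (-0.3552 - 0.1362i)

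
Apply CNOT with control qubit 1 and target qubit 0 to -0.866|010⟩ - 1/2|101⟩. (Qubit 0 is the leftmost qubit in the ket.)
-1/2|101⟩ - 0.866|110⟩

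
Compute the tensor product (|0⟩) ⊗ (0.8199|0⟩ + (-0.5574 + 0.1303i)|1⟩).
0.8199|00⟩ + (-0.5574 + 0.1303i)|01⟩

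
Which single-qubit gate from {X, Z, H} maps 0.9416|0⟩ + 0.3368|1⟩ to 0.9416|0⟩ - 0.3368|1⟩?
Z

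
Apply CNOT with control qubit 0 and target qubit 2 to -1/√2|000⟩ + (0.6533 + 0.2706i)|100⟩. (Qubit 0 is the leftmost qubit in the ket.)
-1/√2|000⟩ + (0.6533 + 0.2706i)|101⟩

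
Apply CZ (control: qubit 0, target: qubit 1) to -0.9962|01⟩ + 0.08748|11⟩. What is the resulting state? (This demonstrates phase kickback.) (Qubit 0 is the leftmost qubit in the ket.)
-0.9962|01⟩ - 0.08748|11⟩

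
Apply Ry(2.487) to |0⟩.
0.3215|0⟩ + 0.9469|1⟩

Ry(2.487) = [[cos(θ/2), −sin(θ/2)], [sin(θ/2), cos(θ/2)]]; θ = 2.487, cos(θ/2) ≈ 0.321484, sin(θ/2) ≈ 0.946915.
With a = amp(|0⟩) = 1 and b = amp(|1⟩) = 0:
new amp(|0⟩) = (0.321484)·a + (-0.946915)·b = 0.3215
new amp(|1⟩) = (0.946915)·a + (0.321484)·b = 0.9469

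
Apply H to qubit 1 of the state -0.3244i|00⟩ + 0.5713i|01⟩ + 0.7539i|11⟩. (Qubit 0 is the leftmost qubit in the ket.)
0.1746i|00⟩ - 0.6334i|01⟩ + 0.5331i|10⟩ - 0.5331i|11⟩

H on qubit 1 mixes each pair of kets that differ only in qubit 1: amplitudes (a, b) of (|…0…⟩, |…1…⟩) become ((a + b)/√2, (a − b)/√2). Kets absent from the input have amplitude 0.
(|00⟩, |01⟩): (a, b) = (-0.3244i, 0.5713i) → (0.1746i, -0.6334i)
(|10⟩, |11⟩): (a, b) = (0, 0.7539i) → (0.5331i, -0.5331i)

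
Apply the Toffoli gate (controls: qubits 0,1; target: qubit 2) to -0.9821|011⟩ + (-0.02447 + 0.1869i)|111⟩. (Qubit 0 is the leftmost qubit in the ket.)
-0.9821|011⟩ + (-0.02447 + 0.1869i)|110⟩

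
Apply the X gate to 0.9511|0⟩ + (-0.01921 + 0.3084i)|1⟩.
(-0.01921 + 0.3084i)|0⟩ + 0.9511|1⟩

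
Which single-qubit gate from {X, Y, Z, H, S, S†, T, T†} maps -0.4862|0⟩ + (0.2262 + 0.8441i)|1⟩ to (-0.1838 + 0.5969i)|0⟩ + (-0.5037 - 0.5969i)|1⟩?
H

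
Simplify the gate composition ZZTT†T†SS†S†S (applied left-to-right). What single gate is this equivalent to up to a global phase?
T†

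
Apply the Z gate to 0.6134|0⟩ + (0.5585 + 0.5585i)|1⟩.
0.6134|0⟩ + (-0.5585 - 0.5585i)|1⟩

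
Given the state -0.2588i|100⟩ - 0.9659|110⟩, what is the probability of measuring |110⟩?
0.933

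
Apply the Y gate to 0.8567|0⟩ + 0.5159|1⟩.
-0.5159i|0⟩ + 0.8567i|1⟩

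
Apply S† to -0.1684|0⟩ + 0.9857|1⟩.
-0.1684|0⟩ - 0.9857i|1⟩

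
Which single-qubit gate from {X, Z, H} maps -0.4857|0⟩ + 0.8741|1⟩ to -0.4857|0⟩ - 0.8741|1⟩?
Z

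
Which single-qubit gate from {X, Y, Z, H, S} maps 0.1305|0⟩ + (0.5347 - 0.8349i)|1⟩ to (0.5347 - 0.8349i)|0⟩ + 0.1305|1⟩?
X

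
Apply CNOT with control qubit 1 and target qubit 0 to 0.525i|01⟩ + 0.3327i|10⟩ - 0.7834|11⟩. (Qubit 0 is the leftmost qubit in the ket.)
-0.7834|01⟩ + 0.3327i|10⟩ + 0.525i|11⟩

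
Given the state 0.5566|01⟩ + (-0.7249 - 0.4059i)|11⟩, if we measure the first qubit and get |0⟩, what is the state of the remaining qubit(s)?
|1⟩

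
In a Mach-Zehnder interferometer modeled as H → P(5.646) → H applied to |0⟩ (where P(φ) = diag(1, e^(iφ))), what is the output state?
(0.9019 - 0.2975i)|0⟩ + (0.09811 + 0.2975i)|1⟩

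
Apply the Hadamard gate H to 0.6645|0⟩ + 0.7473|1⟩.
0.9983|0⟩ - 0.05855|1⟩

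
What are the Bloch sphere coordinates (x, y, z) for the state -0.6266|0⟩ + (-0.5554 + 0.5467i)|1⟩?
(0.696, -0.6851, -0.2147)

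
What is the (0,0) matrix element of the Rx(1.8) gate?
0.6216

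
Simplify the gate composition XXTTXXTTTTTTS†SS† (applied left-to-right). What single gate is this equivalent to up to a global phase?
S†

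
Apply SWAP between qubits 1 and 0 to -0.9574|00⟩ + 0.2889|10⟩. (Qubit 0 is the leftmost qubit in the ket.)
-0.9574|00⟩ + 0.2889|01⟩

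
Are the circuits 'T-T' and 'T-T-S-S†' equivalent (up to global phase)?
Yes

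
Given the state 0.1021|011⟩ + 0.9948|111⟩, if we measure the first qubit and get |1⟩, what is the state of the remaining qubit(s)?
|11⟩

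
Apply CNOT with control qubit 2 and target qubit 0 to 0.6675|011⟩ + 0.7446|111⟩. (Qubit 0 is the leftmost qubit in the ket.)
0.7446|011⟩ + 0.6675|111⟩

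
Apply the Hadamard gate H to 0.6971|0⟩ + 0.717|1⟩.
0.9999|0⟩ - 0.01407|1⟩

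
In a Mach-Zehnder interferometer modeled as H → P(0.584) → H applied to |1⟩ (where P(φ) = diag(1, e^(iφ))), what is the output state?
(0.08287 - 0.2757i)|0⟩ + (0.9171 + 0.2757i)|1⟩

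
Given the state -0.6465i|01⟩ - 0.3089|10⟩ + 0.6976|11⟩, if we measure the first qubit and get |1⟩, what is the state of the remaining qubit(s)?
-0.4049|0⟩ + 0.9144|1⟩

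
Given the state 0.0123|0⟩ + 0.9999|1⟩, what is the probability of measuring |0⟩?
0.0001513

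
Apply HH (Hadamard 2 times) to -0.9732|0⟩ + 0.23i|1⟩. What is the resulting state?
-0.9732|0⟩ + 0.23i|1⟩

H² = I, so an even number of Hadamards cancels: H^2 = I and the state is unchanged.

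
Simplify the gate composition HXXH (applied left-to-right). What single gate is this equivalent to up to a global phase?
I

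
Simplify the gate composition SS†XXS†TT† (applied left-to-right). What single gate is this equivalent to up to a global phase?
S†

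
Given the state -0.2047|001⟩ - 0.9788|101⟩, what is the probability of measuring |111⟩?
0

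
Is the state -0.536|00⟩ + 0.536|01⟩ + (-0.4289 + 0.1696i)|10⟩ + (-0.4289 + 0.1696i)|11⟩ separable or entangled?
Entangled

Writing the state as a|00⟩ + b|01⟩ + c|10⟩ + d|11⟩, it is a product state iff ad − bc = 0.
Here (a, b, c, d) = (-0.536, 0.536, (-0.4289 + 0.1696i), (-0.4289 + 0.1696i)): ad − bc = (-0.536)(-0.4289 + 0.1696i) − (0.536)(-0.4289 + 0.1696i) = (0.4598 - 0.1818i) ≠ 0, so the state is entangled.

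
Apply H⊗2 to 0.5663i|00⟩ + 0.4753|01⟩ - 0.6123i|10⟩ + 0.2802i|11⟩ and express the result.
(0.2377 + 0.1171i)|00⟩ + (-0.2377 - 0.1631i)|01⟩ + (0.2377 + 0.4492i)|10⟩ + (-0.2377 + 0.7294i)|11⟩

H⊗2 gives amp(|y⟩) = (1/2) Σ_x (−1)^(x·y) amp(|x⟩), where x·y is the number of positions in which both x and y have a 1.
|00⟩: (0.5663i + 0.4753 - 0.6123i + 0.2802i)/2 = (0.2377 + 0.1171i)
|01⟩: (0.5663i - 0.4753 - 0.6123i - 0.2802i)/2 = (-0.2377 - 0.1631i)
|10⟩: (0.5663i + 0.4753 + 0.6123i - 0.2802i)/2 = (0.2377 + 0.4492i)
|11⟩: (0.5663i - 0.4753 + 0.6123i + 0.2802i)/2 = (-0.2377 + 0.7294i)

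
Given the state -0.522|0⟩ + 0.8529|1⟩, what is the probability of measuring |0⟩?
0.2725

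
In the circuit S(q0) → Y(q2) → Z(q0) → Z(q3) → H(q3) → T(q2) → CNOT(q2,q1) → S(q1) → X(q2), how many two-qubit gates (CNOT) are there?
1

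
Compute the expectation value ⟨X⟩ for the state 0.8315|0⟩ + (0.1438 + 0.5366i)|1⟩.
0.2391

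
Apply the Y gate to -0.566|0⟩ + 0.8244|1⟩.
-0.8244i|0⟩ - 0.566i|1⟩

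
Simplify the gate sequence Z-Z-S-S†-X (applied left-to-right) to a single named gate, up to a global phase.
X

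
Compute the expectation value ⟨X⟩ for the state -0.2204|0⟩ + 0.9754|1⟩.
-0.43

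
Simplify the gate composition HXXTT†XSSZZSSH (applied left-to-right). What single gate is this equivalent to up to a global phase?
Z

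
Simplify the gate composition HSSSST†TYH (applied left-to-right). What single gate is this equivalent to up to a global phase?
Y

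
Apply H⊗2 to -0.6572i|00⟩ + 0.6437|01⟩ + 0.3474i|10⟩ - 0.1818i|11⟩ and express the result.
(0.3219 - 0.2458i)|00⟩ + (-0.3219 - 0.064i)|01⟩ + (0.3219 - 0.4114i)|10⟩ + (-0.3219 - 0.5932i)|11⟩

H⊗2 gives amp(|y⟩) = (1/2) Σ_x (−1)^(x·y) amp(|x⟩), where x·y is the number of positions in which both x and y have a 1.
|00⟩: (-0.6572i + 0.6437 + 0.3474i - 0.1818i)/2 = (0.3219 - 0.2458i)
|01⟩: (-0.6572i - 0.6437 + 0.3474i + 0.1818i)/2 = (-0.3219 - 0.064i)
|10⟩: (-0.6572i + 0.6437 - 0.3474i + 0.1818i)/2 = (0.3219 - 0.4114i)
|11⟩: (-0.6572i - 0.6437 - 0.3474i - 0.1818i)/2 = (-0.3219 - 0.5932i)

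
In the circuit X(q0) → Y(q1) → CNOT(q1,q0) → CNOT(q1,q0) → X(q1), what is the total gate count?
5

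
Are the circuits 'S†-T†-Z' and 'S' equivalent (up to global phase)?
No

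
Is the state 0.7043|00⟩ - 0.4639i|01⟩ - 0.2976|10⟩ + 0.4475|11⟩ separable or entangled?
Entangled

Writing the state as a|00⟩ + b|01⟩ + c|10⟩ + d|11⟩, it is a product state iff ad − bc = 0.
Here (a, b, c, d) = (0.7043, -0.4639i, -0.2976, 0.4475): ad − bc = (0.7043)(0.4475) − (-0.4639i)(-0.2976) = (0.3152 - 0.1381i) ≠ 0, so the state is entangled.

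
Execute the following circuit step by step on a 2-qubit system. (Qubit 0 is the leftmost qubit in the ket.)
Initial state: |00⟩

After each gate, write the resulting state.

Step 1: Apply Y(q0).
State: i|10⟩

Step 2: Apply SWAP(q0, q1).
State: i|01⟩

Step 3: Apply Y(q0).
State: -|11⟩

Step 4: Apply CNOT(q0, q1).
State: -|10⟩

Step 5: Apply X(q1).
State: -|11⟩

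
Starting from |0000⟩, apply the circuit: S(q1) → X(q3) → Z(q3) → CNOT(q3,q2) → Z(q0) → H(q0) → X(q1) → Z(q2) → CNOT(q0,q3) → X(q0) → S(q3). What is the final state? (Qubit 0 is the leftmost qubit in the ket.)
1/√2|0110⟩ + (1/√2)i|1111⟩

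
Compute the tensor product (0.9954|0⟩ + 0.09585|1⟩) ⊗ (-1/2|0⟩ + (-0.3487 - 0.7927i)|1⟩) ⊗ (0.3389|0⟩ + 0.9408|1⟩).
-0.1687|000⟩ - 0.4682|001⟩ + (-0.1176 - 0.2674i)|010⟩ + (-0.3265 - 0.7423i)|011⟩ - 0.01624|100⟩ - 0.04509|101⟩ + (-0.01133 - 0.02575i)|110⟩ + (-0.03144 - 0.07148i)|111⟩

amp(|b₁b₂…⟩) = product of the factor amplitudes for bits b₁, b₂, …; only kets whose every factor amplitude is nonzero survive.
|000⟩: (0.9954)(-1/2)(0.3389) = -0.1687
|001⟩: (0.9954)(-1/2)(0.9408) = -0.4682
|010⟩: (0.9954)(-0.3487 - 0.7927i)(0.3389) = (-0.1176 - 0.2674i)
|011⟩: (0.9954)(-0.3487 - 0.7927i)(0.9408) = (-0.3265 - 0.7423i)
|100⟩: (0.09585)(-1/2)(0.3389) = -0.01624
|101⟩: (0.09585)(-1/2)(0.9408) = -0.04509
|110⟩: (0.09585)(-0.3487 - 0.7927i)(0.3389) = (-0.01133 - 0.02575i)
|111⟩: (0.09585)(-0.3487 - 0.7927i)(0.9408) = (-0.03144 - 0.07148i)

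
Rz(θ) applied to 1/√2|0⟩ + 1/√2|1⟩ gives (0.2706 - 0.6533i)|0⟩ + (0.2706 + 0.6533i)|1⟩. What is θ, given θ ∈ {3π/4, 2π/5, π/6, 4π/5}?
3π/4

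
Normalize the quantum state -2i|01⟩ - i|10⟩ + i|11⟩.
-0.8165i|01⟩ - (1/√6)i|10⟩ + (1/√6)i|11⟩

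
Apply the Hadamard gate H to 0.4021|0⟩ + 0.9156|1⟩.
0.9318|0⟩ - 0.3631|1⟩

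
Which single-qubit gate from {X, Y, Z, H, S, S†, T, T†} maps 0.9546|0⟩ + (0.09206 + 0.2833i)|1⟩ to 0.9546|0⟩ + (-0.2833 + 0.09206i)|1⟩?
S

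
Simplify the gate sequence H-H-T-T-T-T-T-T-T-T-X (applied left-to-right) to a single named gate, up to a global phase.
X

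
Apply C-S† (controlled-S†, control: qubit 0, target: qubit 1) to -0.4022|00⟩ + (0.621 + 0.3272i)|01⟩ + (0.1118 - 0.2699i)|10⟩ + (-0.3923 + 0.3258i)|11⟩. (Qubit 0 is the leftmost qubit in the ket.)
-0.4022|00⟩ + (0.621 + 0.3272i)|01⟩ + (0.1118 - 0.2699i)|10⟩ + (0.3258 + 0.3923i)|11⟩

C-S† leaves the control-|0⟩ kets |00⟩, |01⟩ unchanged and applies S† to qubit 1 on the control-|1⟩ pair (|10⟩, |11⟩).
S† = [[1, 0], [0, -i]].
With a = amp(|10⟩) = (0.1118 - 0.2699i) and b = amp(|11⟩) = (-0.3923 + 0.3258i):
new amp(|10⟩) = (1)·a = (0.1118 - 0.2699i)
new amp(|11⟩) = (-i)·b = (0.3258 + 0.3923i)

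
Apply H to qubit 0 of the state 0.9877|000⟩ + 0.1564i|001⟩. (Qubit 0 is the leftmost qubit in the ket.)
0.6984|000⟩ + 0.1106i|001⟩ + 0.6984|100⟩ + 0.1106i|101⟩

H on qubit 0 mixes each pair of kets that differ only in qubit 0: amplitudes (a, b) of (|…0…⟩, |…1…⟩) become ((a + b)/√2, (a − b)/√2). Kets absent from the input have amplitude 0.
(|000⟩, |100⟩): (a, b) = (0.9877, 0) → (0.6984, 0.6984)
(|001⟩, |101⟩): (a, b) = (0.1564i, 0) → (0.1106i, 0.1106i)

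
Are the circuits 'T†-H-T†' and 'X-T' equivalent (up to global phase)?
No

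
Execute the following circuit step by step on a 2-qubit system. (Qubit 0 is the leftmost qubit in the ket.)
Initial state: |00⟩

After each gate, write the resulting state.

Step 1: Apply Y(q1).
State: i|01⟩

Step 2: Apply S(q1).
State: -|01⟩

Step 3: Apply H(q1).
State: -1/√2|00⟩ + 1/√2|01⟩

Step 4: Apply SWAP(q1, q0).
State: -1/√2|00⟩ + 1/√2|10⟩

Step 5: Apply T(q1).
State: -1/√2|00⟩ + 1/√2|10⟩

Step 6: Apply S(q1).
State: -1/√2|00⟩ + 1/√2|10⟩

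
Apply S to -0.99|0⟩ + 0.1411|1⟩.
-0.99|0⟩ + 0.1411i|1⟩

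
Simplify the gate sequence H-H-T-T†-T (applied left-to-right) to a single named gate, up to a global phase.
T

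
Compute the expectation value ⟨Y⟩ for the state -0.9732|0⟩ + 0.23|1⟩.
0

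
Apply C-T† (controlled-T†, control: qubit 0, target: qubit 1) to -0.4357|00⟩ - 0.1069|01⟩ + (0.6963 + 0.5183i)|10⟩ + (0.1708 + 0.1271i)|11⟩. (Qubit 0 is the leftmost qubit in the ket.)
-0.4357|00⟩ - 0.1069|01⟩ + (0.6963 + 0.5183i)|10⟩ + (0.2106 - 0.0309i)|11⟩

C-T† leaves the control-|0⟩ kets |00⟩, |01⟩ unchanged and applies T† to qubit 1 on the control-|1⟩ pair (|10⟩, |11⟩).
T† = [[1, 0], [0, (1/√2 - (1/√2)i)]].
With a = amp(|10⟩) = (0.6963 + 0.5183i) and b = amp(|11⟩) = (0.1708 + 0.1271i):
new amp(|10⟩) = (1)·a = (0.6963 + 0.5183i)
new amp(|11⟩) = (1/√2 - (1/√2)i)·b = (0.2106 - 0.0309i)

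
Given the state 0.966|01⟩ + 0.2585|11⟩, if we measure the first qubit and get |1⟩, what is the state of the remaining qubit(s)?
|1⟩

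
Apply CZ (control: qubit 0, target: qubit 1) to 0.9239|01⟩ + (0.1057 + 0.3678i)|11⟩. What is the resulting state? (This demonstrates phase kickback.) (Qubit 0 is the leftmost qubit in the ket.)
0.9239|01⟩ + (-0.1057 - 0.3678i)|11⟩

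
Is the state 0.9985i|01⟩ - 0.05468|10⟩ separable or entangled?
Entangled

Writing the state as a|00⟩ + b|01⟩ + c|10⟩ + d|11⟩, it is a product state iff ad − bc = 0.
Here (a, b, c, d) = (0, 0.9985i, -0.05468, 0): ad − bc = (0)(0) − (0.9985i)(-0.05468) = 0.0546i ≠ 0, so the state is entangled.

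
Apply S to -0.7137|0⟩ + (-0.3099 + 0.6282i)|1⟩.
-0.7137|0⟩ + (-0.6282 - 0.3099i)|1⟩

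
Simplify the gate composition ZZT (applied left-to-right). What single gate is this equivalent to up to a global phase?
T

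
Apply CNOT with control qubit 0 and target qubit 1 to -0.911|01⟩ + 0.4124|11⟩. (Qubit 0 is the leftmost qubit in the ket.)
-0.911|01⟩ + 0.4124|10⟩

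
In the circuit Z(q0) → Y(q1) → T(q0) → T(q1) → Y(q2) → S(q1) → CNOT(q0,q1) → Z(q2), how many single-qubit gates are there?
7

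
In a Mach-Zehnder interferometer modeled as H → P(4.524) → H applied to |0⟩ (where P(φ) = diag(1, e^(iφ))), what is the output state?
(0.4064 - 0.4912i)|0⟩ + (0.5936 + 0.4912i)|1⟩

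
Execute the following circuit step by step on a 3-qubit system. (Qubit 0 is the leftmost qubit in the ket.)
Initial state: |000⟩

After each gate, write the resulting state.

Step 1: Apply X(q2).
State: |001⟩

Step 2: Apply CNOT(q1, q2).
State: |001⟩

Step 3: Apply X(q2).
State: |000⟩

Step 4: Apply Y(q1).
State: i|010⟩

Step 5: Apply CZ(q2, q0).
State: i|010⟩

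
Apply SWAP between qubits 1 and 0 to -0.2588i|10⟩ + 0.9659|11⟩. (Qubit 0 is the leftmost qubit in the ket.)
-0.2588i|01⟩ + 0.9659|11⟩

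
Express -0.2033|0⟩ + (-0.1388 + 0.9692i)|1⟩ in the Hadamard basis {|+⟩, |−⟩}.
(-0.2419 + 0.6853i)|+⟩ + (-0.04561 - 0.6853i)|−⟩

With |ψ⟩ = α|0⟩ + β|1⟩, the Hadamard-basis coefficients are ⟨+|ψ⟩ = (α + β)/√2 and ⟨−|ψ⟩ = (α − β)/√2.
Here α = -0.2033, β = (-0.1388 + 0.9692i): (α + β)/√2 = (-0.2419 + 0.6853i), (α − β)/√2 = (-0.04561 - 0.6853i).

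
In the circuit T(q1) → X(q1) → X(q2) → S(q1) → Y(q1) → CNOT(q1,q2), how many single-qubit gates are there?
5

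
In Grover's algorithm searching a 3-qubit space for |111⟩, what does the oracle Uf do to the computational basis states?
Uf|x⟩ = -|x⟩ if x = 111, else |x⟩ (phase flip on target)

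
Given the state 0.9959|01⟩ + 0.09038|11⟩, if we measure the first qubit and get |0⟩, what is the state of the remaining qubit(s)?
|1⟩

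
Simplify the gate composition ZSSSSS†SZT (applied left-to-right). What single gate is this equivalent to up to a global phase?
T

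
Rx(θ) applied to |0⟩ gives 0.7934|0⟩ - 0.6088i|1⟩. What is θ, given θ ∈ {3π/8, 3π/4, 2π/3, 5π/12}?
5π/12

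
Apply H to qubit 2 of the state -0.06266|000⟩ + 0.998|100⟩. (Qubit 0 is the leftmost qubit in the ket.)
-0.04431|000⟩ - 0.04431|001⟩ + 0.7057|100⟩ + 0.7057|101⟩

H on qubit 2 mixes each pair of kets that differ only in qubit 2: amplitudes (a, b) of (|…0…⟩, |…1…⟩) become ((a + b)/√2, (a − b)/√2). Kets absent from the input have amplitude 0.
(|000⟩, |001⟩): (a, b) = (-0.06266, 0) → (-0.04431, -0.04431)
(|100⟩, |101⟩): (a, b) = (0.998, 0) → (0.7057, 0.7057)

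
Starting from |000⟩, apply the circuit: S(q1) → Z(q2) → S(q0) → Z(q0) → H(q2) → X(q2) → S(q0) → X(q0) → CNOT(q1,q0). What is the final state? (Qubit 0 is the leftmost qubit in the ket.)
1/√2|100⟩ + 1/√2|101⟩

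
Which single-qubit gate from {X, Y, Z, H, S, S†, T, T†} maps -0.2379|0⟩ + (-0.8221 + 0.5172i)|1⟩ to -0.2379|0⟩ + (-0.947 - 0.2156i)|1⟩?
T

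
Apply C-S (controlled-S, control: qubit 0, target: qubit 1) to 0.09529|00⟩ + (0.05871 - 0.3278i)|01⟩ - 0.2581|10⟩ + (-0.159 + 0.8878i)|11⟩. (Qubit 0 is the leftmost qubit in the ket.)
0.09529|00⟩ + (0.05871 - 0.3278i)|01⟩ - 0.2581|10⟩ + (-0.8878 - 0.159i)|11⟩

C-S leaves the control-|0⟩ kets |00⟩, |01⟩ unchanged and applies S to qubit 1 on the control-|1⟩ pair (|10⟩, |11⟩).
S = [[1, 0], [0, i]].
With a = amp(|10⟩) = -0.2581 and b = amp(|11⟩) = (-0.159 + 0.8878i):
new amp(|10⟩) = (1)·a = -0.2581
new amp(|11⟩) = (i)·b = (-0.8878 - 0.159i)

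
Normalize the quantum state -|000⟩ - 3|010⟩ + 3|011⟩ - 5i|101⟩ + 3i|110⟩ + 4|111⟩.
-0.1204|000⟩ - 0.3612|010⟩ + 0.3612|011⟩ - 0.6019i|101⟩ + 0.3612i|110⟩ + 0.4815|111⟩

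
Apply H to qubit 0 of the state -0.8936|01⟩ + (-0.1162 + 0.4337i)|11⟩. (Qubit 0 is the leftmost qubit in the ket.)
(-0.714 + 0.3067i)|01⟩ + (-0.5497 - 0.3067i)|11⟩

H on qubit 0 mixes each pair of kets that differ only in qubit 0: amplitudes (a, b) of (|…0…⟩, |…1…⟩) become ((a + b)/√2, (a − b)/√2). Kets absent from the input have amplitude 0.
(|01⟩, |11⟩): (a, b) = (-0.8936, (-0.1162 + 0.4337i)) → ((-0.714 + 0.3067i), (-0.5497 - 0.3067i))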